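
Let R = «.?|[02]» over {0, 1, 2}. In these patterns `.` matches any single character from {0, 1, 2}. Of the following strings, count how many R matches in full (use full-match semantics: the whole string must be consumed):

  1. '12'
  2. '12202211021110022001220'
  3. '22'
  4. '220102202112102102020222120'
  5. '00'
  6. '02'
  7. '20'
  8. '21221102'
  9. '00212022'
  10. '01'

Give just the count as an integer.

1. '12' → no match
2 → no match
3. '22' → no match
4 → no match
5. '00' → no match
6. '02' → no match
7. '20' → no match
8. '21221102' → no match
9. '00212022' → no match
10. '01' → no match
Total matched: 0

0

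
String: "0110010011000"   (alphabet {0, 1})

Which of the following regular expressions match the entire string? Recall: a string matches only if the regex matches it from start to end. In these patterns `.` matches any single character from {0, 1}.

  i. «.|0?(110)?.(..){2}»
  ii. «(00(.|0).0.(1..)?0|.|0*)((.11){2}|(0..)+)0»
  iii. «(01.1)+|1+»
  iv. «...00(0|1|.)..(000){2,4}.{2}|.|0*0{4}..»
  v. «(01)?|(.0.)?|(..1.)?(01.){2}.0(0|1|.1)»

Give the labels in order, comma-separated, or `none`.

i → no match
ii → no match
iii → no match — must end with "1"
iv → no match
v → match

v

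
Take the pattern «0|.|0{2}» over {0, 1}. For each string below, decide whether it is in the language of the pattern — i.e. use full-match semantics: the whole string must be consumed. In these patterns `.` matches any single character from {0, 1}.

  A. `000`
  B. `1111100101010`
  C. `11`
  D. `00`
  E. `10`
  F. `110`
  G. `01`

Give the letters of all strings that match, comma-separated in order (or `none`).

A → no match
B → no match
C → no match
D → match
E → no match
F → no match
G → no match

D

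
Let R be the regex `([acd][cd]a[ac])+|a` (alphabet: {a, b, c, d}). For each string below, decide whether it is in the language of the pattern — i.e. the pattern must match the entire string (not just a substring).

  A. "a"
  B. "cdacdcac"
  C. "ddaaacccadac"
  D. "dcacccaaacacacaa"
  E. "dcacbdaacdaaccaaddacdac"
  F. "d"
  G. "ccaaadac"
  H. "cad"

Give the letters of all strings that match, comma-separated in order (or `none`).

A, B, D, G

A → match
B → match
C → no match
D → match
E → no match
F → no match
G → match
H → no match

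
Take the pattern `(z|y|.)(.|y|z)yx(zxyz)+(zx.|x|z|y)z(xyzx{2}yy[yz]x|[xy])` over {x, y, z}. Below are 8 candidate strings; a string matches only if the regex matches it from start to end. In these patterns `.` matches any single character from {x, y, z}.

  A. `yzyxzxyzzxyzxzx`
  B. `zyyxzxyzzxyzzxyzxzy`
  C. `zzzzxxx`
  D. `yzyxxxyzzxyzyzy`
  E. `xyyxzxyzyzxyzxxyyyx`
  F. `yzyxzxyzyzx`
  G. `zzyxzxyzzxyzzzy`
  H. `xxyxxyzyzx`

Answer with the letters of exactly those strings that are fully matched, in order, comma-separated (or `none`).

A → match
B → match
C → no match
D → no match
E → match
F → match
G → match
H → no match

A, B, E, F, G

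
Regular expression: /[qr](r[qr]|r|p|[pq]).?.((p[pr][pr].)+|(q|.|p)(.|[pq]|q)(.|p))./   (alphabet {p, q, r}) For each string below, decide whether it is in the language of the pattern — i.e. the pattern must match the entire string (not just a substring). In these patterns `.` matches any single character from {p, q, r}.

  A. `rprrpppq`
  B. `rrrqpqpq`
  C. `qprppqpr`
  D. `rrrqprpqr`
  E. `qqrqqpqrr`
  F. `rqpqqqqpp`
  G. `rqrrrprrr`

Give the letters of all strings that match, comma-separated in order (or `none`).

A → match
B → match
C → match
D → match
E → no match
F → no match
G → no match

A, B, C, D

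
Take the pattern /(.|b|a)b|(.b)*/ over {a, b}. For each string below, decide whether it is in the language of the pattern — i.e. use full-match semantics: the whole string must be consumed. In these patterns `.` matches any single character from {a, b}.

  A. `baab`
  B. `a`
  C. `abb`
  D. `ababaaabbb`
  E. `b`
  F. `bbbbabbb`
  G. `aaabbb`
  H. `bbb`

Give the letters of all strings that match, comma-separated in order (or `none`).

A → no match
B → no match
C → no match
D → no match
E → no match
F → match
G → no match
H → no match

F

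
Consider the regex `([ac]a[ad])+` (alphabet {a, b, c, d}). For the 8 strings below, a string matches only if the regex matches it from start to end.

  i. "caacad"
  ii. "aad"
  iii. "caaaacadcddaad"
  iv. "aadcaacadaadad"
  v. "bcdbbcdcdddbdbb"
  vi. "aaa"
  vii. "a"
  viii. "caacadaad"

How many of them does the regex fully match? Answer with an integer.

4

i. "caacad" → match
ii. "aad" → match
iii → no match
iv → no match
v → no match
vi. "aaa" → match
vii. "a" → no match
viii. "caacadaad" → match
Total matched: 4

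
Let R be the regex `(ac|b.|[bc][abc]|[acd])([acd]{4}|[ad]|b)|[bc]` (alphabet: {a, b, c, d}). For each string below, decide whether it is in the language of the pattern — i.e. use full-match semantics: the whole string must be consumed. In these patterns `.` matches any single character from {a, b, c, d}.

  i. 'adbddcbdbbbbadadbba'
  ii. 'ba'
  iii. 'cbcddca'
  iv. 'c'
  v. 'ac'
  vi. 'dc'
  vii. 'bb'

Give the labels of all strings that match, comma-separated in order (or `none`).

iv

i → no match
ii → no match
iii → no match
iv → match
v → no match
vi → no match
vii → no match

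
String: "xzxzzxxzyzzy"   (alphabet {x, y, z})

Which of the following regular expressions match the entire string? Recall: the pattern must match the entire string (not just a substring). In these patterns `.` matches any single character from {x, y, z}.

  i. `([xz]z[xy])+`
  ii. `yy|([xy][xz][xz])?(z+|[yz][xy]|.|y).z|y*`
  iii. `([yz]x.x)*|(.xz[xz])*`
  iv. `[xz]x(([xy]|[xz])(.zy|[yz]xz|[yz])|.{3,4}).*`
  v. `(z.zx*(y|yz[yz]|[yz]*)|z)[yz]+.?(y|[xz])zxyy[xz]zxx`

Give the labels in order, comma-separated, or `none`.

i

i → match
ii → no match
iii → no match
iv → no match
v → no match — must start with "z"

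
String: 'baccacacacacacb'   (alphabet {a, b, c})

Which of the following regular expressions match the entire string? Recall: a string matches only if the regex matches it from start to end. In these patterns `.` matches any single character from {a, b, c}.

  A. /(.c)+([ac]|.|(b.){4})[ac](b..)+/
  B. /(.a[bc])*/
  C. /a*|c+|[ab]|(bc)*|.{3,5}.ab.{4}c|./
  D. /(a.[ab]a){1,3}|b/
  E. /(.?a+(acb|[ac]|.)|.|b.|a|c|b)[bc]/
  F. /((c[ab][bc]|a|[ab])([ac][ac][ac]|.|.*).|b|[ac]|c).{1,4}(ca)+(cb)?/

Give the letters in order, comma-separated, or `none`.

F

A → no match
B → no match
C → no match
D → no match
E → no match
F → match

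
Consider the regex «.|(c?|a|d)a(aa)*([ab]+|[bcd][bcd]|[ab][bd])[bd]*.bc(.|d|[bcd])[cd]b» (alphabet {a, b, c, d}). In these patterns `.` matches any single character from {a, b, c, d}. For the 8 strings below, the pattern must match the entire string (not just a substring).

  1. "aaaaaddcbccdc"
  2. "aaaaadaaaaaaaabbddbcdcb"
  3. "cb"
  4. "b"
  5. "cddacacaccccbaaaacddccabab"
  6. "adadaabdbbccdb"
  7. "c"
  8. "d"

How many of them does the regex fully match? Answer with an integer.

3

1 → no match
2 → no match
3 → no match
4 → match
5 → no match
6 → no match
7 → match
8 → match
Total matched: 3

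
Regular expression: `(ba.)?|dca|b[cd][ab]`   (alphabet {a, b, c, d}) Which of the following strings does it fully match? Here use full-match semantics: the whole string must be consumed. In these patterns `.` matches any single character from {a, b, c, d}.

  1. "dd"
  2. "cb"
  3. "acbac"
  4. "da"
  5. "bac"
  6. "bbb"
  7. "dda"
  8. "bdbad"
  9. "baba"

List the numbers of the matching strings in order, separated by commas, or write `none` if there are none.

1 → no match
2 → no match
3 → no match
4 → no match
5 → match
6 → no match
7 → no match
8 → no match
9 → no match

5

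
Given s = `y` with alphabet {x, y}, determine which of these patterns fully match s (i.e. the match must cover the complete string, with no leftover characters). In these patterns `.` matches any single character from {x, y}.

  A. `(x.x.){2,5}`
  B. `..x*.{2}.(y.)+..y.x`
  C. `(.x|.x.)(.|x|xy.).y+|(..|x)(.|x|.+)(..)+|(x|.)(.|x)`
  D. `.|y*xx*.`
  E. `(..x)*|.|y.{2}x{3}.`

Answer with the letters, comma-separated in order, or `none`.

D, E

A → no match — must start with `x`
B → no match — must end with `x`
C → no match
D → match
E → match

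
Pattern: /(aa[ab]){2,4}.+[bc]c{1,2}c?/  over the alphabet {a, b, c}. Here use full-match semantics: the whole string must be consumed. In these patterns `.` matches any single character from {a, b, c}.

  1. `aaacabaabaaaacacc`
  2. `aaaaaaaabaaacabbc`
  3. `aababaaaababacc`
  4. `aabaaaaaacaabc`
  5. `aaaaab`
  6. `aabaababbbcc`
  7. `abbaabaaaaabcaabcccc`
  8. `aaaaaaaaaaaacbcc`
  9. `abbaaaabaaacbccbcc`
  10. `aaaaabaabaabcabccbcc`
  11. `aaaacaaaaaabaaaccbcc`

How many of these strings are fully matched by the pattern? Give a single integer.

5

1 → no match
2 → match
3 → no match
4 → match
5 → no match
6 → match
7 → no match — must start with `aa`
8 → match
9 → no match — must start with `aa`
10 → match
11 → no match
Total matched: 5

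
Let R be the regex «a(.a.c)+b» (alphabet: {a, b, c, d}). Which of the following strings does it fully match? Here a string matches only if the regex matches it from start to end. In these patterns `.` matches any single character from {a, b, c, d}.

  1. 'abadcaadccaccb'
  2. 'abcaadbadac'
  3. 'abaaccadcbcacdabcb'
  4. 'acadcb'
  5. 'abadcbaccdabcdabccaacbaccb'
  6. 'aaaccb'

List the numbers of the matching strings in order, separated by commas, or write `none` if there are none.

1 → match
2 → no match — must end with 'cb'
3 → no match
4 → match
5 → match
6 → match

1, 4, 5, 6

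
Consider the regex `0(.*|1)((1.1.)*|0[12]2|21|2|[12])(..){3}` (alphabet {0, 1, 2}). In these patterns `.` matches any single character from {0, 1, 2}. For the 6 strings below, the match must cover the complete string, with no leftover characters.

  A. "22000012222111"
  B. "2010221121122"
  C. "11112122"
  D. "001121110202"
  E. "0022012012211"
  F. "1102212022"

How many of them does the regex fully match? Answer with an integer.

A → no match — must start with "0"
B → no match — must start with "0"
C → no match — must start with "0"
D → match
E → match
F → no match — must start with "0"
Total matched: 2

2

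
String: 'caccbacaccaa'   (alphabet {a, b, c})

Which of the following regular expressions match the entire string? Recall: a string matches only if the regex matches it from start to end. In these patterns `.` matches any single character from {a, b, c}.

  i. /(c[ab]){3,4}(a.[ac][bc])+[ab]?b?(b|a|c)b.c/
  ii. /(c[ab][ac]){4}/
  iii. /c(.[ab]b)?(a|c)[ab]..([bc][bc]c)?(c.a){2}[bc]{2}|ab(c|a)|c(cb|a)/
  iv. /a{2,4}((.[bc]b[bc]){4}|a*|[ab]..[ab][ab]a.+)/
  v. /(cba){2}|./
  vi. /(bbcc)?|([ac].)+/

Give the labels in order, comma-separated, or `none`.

i → no match — must end with 'c'
ii → match
iii → no match
iv → no match — must start with 'a'
v → no match
vi → no match

ii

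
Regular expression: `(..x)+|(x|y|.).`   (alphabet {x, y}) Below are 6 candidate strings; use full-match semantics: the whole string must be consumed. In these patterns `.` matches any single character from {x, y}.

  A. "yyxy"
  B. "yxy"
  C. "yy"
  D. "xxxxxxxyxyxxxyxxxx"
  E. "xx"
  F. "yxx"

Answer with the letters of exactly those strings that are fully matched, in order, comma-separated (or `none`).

C, D, E, F

A → no match
B → no match
C → match
D → match
E → match
F → match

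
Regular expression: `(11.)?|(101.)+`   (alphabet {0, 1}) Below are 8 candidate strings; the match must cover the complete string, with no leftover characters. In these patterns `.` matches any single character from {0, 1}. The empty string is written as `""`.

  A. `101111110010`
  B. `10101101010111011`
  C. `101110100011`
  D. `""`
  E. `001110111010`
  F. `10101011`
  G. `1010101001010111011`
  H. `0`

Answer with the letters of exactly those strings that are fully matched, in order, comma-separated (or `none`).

D, F

A → no match
B → no match
C → no match
D → match
E → no match
F → match
G → no match
H → no match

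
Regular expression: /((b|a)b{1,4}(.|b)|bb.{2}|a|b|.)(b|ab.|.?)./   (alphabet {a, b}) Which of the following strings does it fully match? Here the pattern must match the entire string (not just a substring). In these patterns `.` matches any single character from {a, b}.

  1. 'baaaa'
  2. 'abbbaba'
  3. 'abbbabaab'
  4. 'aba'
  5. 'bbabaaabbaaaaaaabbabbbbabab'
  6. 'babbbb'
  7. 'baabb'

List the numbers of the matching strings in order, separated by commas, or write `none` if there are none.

2, 4

1. 'baaaa' → no match
2. 'abbbaba' → match
3. 'abbbabaab' → no match
4. 'aba' → match
5 → no match
6. 'babbbb' → no match
7. 'baabb' → no match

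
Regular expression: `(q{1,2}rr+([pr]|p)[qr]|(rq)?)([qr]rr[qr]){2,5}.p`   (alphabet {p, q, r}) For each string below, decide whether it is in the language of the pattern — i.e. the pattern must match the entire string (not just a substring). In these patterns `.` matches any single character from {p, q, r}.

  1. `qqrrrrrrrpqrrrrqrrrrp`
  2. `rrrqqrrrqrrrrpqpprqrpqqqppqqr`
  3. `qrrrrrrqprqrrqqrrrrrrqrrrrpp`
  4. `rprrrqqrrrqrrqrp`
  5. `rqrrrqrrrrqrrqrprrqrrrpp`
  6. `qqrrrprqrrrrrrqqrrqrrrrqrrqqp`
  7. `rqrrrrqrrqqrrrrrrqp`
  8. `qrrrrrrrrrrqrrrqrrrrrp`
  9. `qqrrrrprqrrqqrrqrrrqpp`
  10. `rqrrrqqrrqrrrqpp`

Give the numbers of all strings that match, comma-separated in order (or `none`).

1 → match
2 → no match — must end with `p`
3 → no match
4 → no match
5 → no match
6 → match
7 → no match
8 → match
9 → match
10 → match

1, 6, 8, 9, 10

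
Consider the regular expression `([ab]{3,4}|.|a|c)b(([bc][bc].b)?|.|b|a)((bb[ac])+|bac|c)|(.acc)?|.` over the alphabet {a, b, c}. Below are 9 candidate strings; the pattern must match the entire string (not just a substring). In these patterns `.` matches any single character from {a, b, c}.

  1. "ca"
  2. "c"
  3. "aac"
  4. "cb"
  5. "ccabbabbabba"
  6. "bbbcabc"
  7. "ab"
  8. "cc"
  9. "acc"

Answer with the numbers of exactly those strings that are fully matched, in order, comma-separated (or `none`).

2, 6

1. "ca" → no match
2. "c" → match
3. "aac" → no match
4. "cb" → no match
5. "ccabbabbabba" → no match
6. "bbbcabc" → match
7. "ab" → no match
8. "cc" → no match
9. "acc" → no match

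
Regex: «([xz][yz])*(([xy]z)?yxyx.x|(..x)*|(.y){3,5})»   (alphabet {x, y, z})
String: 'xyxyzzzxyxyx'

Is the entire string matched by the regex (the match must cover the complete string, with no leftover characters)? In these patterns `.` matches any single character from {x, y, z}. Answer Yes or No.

No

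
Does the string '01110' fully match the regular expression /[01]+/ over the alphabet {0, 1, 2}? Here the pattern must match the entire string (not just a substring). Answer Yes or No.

Yes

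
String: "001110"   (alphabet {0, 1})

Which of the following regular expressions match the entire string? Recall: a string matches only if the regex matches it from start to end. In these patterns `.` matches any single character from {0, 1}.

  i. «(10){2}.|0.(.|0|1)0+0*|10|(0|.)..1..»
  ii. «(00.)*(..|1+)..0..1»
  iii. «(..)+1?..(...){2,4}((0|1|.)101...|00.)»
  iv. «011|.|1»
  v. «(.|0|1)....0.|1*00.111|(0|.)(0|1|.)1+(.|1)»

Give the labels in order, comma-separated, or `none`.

i, v

i → match
ii → no match — must end with "1"
iii → no match
iv → no match
v → match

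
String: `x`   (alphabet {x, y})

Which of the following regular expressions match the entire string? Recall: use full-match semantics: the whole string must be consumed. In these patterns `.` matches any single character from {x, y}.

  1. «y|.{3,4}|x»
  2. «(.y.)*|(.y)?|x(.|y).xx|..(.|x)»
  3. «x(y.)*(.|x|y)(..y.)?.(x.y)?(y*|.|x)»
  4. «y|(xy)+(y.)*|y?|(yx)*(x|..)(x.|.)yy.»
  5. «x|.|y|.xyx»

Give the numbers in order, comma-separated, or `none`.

1, 5

1 → match
2 → no match
3 → no match
4 → no match
5 → match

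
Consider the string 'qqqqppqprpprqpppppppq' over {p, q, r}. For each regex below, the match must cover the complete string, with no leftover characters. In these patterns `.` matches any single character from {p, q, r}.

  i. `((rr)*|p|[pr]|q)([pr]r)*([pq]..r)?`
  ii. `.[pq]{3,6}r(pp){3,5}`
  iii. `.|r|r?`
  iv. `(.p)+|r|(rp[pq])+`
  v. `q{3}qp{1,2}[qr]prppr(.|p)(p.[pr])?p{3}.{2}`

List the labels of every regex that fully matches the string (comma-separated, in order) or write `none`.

v

i → no match
ii → no match — must end with 'pp'
iii → no match
iv → no match
v → match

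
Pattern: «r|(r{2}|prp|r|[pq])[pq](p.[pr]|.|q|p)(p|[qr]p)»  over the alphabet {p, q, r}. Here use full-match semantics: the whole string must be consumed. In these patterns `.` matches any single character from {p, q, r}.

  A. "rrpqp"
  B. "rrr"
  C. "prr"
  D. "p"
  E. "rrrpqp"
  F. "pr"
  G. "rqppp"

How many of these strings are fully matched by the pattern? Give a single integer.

A. "rrpqp" → match
B. "rrr" → no match
C. "prr" → no match
D. "p" → no match
E. "rrrpqp" → no match
F. "pr" → no match
G. "rqppp" → no match
Total matched: 1

1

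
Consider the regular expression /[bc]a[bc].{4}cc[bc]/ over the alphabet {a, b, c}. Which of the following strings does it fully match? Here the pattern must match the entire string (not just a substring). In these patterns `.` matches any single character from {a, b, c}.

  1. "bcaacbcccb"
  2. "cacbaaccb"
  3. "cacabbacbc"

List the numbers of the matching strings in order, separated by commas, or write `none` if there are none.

none

1 → no match
2 → no match
3 → no match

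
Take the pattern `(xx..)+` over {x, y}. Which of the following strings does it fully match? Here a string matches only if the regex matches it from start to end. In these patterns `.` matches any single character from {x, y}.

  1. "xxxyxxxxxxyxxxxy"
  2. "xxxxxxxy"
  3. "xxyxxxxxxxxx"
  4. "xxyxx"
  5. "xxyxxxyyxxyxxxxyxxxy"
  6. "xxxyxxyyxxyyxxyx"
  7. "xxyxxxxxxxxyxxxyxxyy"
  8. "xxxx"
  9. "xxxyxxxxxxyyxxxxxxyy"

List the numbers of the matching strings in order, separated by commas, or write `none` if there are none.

1, 2, 3, 5, 6, 7, 8, 9

1 → match
2 → match
3 → match
4 → no match
5 → match
6 → match
7 → match
8 → match
9 → match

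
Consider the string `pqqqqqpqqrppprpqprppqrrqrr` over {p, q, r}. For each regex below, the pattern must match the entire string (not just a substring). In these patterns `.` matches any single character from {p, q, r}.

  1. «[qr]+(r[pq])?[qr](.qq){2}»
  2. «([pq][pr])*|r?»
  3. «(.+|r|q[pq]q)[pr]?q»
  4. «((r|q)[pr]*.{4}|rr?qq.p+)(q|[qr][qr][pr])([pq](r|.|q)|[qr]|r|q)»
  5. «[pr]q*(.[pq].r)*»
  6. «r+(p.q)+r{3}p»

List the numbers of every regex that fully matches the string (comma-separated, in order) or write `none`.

5

1 → no match — must end with `qq`
2 → no match
3 → no match — must end with `q`
4 → no match
5 → match
6 → no match — must start with `r`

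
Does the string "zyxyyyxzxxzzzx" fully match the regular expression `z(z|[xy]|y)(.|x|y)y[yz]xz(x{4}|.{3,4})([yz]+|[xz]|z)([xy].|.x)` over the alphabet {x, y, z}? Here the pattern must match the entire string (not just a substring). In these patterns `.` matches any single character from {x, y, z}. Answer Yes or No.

No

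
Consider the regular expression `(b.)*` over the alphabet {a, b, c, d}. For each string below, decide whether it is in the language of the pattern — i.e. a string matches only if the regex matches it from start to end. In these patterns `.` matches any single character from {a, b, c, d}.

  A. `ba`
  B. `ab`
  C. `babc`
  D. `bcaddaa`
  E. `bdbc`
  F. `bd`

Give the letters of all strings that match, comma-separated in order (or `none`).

A → match
B → no match
C → match
D → no match
E → match
F → match

A, C, E, F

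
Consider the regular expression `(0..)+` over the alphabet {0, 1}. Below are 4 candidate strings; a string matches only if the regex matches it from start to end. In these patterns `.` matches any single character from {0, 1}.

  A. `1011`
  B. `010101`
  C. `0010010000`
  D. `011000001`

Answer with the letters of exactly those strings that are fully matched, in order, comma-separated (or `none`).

D

A. `1011` → no match — must start with `0`
B. `010101` → no match
C. `0010010000` → no match
D. `011000001` → match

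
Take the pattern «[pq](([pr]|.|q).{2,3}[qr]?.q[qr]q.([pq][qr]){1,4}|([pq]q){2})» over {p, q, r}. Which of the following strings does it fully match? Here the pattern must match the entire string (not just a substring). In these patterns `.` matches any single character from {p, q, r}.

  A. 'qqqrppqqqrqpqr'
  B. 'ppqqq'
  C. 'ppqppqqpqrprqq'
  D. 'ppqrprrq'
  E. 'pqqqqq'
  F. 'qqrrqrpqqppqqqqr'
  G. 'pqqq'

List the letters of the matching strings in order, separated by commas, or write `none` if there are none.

A → no match
B → match
C → no match
D → no match
E → no match
F → no match
G → no match

B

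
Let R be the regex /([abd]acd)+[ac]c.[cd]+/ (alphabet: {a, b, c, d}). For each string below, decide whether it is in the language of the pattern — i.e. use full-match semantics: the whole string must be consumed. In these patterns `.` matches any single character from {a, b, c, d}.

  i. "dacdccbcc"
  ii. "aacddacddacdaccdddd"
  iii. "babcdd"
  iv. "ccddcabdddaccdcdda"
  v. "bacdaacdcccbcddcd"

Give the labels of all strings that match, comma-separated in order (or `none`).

i → match
ii → match
iii → no match
iv → no match
v → no match

i, ii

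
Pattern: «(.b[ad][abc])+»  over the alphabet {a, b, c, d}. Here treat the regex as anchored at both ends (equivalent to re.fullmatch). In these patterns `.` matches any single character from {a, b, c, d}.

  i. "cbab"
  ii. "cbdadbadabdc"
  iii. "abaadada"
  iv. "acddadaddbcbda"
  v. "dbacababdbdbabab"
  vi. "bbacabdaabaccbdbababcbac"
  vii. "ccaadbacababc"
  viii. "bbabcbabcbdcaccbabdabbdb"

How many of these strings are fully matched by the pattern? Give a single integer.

i → match
ii → no match
iii → no match
iv → no match
v → match
vi → match
vii → no match
viii → no match
Total matched: 3

3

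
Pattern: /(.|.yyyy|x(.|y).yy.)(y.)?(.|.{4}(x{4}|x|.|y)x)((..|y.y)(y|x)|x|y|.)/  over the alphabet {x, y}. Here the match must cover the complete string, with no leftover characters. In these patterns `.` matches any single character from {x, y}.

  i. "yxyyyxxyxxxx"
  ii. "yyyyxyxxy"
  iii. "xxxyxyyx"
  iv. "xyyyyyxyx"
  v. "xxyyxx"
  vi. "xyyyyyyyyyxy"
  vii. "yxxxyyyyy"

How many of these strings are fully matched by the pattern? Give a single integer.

2

i → no match
ii → no match
iii → no match
iv → match
v → no match
vi → match
vii → no match
Total matched: 2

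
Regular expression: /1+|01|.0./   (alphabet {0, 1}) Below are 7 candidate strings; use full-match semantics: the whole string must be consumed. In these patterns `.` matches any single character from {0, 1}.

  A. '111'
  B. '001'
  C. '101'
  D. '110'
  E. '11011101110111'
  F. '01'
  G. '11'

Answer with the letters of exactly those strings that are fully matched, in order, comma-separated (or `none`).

A, B, C, F, G

A → match
B → match
C → match
D → no match
E → no match
F → match
G → match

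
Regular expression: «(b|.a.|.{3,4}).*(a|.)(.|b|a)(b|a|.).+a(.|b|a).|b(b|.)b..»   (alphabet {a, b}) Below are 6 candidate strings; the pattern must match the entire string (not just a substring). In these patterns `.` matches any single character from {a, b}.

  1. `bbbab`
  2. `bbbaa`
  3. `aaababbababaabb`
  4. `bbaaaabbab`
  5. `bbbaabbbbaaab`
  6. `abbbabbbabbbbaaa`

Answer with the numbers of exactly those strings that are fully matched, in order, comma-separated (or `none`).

1, 2, 3, 5, 6

1 → match
2 → match
3 → match
4 → no match
5 → match
6 → match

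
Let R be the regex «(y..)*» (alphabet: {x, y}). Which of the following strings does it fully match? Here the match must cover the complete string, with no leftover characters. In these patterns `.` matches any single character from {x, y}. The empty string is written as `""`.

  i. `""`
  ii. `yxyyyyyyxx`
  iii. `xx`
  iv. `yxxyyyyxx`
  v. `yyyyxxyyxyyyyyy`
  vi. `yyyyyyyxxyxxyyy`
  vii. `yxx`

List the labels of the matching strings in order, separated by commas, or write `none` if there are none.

i → match
ii → no match
iii → no match
iv → match
v → match
vi → match
vii → match

i, iv, v, vi, vii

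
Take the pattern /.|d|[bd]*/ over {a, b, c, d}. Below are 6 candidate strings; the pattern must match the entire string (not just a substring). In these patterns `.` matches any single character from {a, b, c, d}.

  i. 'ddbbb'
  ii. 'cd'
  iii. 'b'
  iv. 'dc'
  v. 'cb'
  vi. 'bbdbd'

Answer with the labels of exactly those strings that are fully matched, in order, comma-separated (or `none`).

i. 'ddbbb' → match
ii. 'cd' → no match
iii. 'b' → match
iv. 'dc' → no match
v. 'cb' → no match
vi. 'bbdbd' → match

i, iii, vi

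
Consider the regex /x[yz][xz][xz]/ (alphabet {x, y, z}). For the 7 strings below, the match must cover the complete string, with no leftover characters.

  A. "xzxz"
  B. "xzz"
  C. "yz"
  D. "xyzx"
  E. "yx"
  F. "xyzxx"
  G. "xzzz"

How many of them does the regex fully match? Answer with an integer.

A → match
B → no match
C → no match — must start with "x"
D → match
E → no match — must start with "x"
F → no match
G → match
Total matched: 3

3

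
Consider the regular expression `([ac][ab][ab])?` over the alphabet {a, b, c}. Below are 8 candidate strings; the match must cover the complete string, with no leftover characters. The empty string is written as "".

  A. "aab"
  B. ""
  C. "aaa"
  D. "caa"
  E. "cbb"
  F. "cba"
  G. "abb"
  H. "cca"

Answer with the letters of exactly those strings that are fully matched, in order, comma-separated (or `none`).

A → match
B → match
C → match
D → match
E → match
F → match
G → match
H → no match

A, B, C, D, E, F, G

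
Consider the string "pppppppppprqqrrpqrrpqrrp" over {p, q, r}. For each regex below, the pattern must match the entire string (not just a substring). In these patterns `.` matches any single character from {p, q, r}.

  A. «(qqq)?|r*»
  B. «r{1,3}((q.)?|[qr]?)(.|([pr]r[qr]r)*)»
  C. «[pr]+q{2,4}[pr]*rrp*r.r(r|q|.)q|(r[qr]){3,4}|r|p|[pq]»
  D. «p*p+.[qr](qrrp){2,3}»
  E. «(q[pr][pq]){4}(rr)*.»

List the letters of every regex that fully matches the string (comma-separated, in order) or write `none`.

A → no match
B → no match — must start with "r"
C → no match
D → match
E → no match — must start with "q"

D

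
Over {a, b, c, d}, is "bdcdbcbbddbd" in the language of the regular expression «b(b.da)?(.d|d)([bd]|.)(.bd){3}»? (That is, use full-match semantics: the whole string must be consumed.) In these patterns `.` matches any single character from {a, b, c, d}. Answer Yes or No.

No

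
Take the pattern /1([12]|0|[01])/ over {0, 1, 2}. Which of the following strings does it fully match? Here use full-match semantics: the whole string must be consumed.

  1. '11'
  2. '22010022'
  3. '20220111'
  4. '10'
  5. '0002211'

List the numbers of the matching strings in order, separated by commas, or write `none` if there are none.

1 → match
2 → no match — must start with '1'
3 → no match — must start with '1'
4 → match
5 → no match — must start with '1'

1, 4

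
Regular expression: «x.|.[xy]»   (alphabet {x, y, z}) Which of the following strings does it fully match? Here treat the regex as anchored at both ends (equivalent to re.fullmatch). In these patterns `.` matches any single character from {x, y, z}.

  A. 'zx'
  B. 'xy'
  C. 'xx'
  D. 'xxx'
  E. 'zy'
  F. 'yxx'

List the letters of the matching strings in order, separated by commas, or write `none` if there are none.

A, B, C, E

A → match
B → match
C → match
D → no match
E → match
F → no match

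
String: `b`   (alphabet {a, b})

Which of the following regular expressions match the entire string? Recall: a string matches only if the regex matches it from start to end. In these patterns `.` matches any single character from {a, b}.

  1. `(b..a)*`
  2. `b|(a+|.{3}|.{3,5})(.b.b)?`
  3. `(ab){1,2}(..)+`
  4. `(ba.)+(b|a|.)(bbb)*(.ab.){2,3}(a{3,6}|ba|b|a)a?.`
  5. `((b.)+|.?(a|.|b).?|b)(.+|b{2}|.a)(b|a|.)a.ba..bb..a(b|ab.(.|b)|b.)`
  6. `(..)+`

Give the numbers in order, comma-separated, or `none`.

2

1 → no match
2 → match
3 → no match — must start with `ab`
4 → no match — must start with `ba`
5 → no match
6 → no match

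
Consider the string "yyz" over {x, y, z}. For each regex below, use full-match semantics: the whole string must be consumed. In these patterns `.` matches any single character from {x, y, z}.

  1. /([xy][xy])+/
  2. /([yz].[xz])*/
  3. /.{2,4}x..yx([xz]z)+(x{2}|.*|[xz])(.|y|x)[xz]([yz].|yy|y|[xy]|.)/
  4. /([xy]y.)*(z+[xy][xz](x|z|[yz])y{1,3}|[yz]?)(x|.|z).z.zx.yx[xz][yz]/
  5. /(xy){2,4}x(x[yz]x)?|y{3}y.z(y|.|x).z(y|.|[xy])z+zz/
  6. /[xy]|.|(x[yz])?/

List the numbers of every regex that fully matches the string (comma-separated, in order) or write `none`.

1 → no match
2 → match
3 → no match
4 → no match
5 → no match
6 → no match

2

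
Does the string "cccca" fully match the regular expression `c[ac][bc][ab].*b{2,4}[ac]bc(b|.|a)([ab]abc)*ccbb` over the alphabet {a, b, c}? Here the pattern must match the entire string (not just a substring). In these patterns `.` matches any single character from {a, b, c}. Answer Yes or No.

No

Every match must end with "ccbb", but "cccca" does not.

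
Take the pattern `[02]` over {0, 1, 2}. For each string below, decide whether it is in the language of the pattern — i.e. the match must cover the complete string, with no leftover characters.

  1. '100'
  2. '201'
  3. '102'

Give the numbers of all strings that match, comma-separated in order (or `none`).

none

1. '100' → no match
2. '201' → no match
3. '102' → no match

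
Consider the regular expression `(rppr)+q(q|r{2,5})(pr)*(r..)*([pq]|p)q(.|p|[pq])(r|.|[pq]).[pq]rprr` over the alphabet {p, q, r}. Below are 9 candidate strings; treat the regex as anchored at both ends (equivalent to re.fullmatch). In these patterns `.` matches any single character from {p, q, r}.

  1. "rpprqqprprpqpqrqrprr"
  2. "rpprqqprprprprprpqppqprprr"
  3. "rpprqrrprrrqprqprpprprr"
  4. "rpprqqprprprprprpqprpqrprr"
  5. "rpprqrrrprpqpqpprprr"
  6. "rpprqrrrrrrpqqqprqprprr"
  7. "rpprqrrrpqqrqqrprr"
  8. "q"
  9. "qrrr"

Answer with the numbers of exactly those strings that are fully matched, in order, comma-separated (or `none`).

1, 2, 4, 5, 6, 7

1 → match
2 → match
3 → no match
4 → match
5 → match
6 → match
7 → match
8 → no match — must start with "rppr"
9 → no match — must start with "rppr"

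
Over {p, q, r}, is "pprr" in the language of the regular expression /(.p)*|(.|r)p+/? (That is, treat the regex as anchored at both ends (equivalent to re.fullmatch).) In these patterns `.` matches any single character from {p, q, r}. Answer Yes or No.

No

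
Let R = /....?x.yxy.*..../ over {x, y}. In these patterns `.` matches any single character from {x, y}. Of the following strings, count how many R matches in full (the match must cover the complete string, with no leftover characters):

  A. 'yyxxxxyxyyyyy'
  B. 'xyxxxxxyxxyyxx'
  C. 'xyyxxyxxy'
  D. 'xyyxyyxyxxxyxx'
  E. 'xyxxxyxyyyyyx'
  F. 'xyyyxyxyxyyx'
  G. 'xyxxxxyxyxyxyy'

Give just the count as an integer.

4

A → match
B → no match
C. 'xyyxxyxxy' → no match
D → match
E → match
F. 'xyyyxyxyxyyx' → no match
G → match
Total matched: 4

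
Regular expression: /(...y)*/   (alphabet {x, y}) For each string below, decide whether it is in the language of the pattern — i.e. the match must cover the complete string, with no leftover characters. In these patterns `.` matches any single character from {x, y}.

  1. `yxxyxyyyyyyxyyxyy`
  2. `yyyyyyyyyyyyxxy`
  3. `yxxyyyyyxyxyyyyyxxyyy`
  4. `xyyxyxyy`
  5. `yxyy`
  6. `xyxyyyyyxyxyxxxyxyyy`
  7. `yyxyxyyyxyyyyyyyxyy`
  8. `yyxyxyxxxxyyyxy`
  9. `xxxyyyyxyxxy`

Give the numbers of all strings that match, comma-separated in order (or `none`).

1 → no match
2 → no match
3 → no match
4. `xyyxyxyy` → no match
5. `yxyy` → match
6 → match
7 → no match
8 → no match
9. `xxxyyyyxyxxy` → no match

5, 6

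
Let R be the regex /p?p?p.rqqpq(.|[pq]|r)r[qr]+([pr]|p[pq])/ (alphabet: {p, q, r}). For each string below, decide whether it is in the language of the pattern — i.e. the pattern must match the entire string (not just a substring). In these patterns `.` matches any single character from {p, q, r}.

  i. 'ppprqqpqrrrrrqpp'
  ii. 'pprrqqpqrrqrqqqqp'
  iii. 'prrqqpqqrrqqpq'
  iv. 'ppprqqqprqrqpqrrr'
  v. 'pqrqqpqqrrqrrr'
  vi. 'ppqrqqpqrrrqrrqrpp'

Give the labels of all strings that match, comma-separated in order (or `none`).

i → match
ii → match
iii → match
iv → no match
v → match
vi → match

i, ii, iii, v, vi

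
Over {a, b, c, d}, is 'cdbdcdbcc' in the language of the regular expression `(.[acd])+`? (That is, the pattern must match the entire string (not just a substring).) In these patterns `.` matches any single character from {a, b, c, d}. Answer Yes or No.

No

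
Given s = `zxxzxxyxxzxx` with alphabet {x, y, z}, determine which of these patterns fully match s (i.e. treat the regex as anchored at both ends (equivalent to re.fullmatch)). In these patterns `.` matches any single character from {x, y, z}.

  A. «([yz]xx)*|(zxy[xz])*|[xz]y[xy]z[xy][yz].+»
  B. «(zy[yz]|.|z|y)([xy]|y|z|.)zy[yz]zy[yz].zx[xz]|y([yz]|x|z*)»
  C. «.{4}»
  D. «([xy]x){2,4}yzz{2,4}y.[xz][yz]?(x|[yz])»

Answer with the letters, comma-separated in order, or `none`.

A

A → match
B → no match
C → no match
D → no match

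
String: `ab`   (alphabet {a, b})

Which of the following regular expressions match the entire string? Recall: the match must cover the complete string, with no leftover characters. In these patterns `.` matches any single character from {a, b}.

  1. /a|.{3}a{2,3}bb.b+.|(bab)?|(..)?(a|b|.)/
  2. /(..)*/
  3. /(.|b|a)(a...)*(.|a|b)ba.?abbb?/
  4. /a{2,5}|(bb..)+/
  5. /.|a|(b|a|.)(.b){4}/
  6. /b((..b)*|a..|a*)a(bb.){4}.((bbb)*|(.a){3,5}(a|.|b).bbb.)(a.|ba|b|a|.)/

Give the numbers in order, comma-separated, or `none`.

1 → no match
2 → match
3 → no match
4 → no match
5 → no match
6 → no match — must start with `b`

2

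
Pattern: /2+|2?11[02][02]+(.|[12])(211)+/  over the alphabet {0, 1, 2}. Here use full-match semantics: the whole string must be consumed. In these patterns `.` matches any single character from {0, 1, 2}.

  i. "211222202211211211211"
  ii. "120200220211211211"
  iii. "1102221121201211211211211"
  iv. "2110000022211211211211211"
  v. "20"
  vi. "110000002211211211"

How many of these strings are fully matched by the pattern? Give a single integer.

3

i → match
ii → no match
iii → no match
iv → match
v → no match
vi → match
Total matched: 3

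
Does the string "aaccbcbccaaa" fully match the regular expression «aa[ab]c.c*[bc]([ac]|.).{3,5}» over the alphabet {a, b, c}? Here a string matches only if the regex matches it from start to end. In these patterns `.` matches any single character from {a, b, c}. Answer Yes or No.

No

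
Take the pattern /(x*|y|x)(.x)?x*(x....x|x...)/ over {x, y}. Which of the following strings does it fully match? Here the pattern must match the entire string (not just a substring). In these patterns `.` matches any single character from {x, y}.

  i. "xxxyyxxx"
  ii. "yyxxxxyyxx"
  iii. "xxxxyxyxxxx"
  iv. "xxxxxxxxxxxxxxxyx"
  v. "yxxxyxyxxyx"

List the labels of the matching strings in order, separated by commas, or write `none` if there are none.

i, ii, iv

i → match
ii → match
iii → no match
iv → match
v → no match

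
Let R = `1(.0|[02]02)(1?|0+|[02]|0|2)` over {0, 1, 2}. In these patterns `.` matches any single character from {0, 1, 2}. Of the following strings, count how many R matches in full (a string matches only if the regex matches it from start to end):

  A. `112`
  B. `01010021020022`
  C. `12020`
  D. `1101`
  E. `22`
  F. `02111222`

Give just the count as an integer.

A → no match
B → no match — must start with `1`
C → match
D → match
E → no match — must start with `1`
F → no match — must start with `1`
Total matched: 2

2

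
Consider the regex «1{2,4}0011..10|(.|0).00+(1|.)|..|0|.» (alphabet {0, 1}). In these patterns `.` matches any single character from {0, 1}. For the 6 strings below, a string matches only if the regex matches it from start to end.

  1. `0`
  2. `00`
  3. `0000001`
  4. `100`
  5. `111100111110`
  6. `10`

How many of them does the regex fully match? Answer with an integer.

1. `0` → match
2. `00` → match
3. `0000001` → match
4. `100` → no match
5. `111100111110` → match
6. `10` → match
Total matched: 5

5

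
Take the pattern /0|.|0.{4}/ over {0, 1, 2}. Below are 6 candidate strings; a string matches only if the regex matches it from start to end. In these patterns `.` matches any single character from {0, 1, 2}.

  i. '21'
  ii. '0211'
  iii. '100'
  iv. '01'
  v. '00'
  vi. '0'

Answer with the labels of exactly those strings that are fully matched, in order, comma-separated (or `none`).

vi

i → no match
ii → no match
iii → no match
iv → no match
v → no match
vi → match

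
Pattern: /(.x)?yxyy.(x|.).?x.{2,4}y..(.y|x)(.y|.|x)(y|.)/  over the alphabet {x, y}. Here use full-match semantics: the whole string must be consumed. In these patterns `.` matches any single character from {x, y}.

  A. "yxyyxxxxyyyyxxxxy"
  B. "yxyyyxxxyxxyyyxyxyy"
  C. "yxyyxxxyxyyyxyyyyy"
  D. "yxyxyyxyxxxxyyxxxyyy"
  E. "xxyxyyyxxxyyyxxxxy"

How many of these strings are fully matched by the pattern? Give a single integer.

5

A → match
B → match
C → match
D → match
E → match
Total matched: 5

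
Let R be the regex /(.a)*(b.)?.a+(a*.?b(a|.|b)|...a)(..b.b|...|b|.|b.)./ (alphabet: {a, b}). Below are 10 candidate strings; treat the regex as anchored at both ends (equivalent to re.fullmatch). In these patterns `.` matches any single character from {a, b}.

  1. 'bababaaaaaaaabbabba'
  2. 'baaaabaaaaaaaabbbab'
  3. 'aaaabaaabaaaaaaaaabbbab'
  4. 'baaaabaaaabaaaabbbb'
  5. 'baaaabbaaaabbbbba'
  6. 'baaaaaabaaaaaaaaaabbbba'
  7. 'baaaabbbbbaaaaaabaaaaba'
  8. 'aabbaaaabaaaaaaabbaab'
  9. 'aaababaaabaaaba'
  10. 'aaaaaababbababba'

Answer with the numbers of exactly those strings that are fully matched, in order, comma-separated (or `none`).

1 → match
2 → no match
3 → match
4 → no match
5 → no match
6 → no match
7 → no match
8 → no match
9 → no match
10 → no match

1, 3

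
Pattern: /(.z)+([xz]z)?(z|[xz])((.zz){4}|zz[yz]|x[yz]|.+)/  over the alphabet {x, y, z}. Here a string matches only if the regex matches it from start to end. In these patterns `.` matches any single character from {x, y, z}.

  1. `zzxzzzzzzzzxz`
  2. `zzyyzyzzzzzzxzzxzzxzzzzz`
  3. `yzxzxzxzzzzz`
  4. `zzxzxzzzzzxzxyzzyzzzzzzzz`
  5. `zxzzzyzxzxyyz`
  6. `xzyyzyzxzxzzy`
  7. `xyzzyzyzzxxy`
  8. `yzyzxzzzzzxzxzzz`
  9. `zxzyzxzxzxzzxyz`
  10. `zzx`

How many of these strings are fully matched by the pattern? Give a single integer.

1 → match
2 → no match
3 → match
4 → match
5 → no match
6 → no match
7 → no match
8 → match
9 → no match
10 → no match
Total matched: 4

4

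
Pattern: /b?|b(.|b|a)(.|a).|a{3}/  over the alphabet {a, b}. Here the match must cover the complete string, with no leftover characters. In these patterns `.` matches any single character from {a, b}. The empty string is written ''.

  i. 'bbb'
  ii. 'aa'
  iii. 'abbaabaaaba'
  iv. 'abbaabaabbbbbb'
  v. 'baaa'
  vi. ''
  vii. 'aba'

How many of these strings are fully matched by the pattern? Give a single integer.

i. 'bbb' → no match
ii. 'aa' → no match
iii. 'abbaabaaaba' → no match
iv → no match
v. 'baaa' → match
vi. '' → match
vii. 'aba' → no match
Total matched: 2

2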